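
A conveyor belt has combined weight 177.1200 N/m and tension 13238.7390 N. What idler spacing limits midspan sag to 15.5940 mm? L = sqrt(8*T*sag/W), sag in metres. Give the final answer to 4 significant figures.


sag = 15.5940/1000 = 0.015594 m
L = sqrt(8 * 13238.7390 * 0.015594 / 177.1200)
L = 3.054 m


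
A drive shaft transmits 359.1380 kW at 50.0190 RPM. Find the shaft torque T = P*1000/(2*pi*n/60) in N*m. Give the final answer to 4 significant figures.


omega = 2*pi*50.0190/60 = 5.23798 rad/s
T = 359.1380*1000 / 5.23798
T = 68560 N*m


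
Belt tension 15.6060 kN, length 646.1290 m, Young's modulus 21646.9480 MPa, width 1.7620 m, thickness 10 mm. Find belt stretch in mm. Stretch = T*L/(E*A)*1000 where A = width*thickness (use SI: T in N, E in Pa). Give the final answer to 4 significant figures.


A = 1.7620 * 0.01 = 0.01762 m^2
Stretch = 15.6060*1000 * 646.1290 / (21646.9480e6 * 0.01762) * 1000
Stretch = 26.44 mm


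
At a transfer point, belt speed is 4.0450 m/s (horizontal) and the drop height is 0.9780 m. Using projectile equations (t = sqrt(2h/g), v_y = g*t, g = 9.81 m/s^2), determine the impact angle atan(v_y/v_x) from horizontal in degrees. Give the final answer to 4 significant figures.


t = sqrt(2*0.9780/9.81) = 0.446529 s
v_y = 9.81 * 0.446529 = 4.38045 m/s
angle = atan(4.38045 / 4.0450) = 47.28 deg


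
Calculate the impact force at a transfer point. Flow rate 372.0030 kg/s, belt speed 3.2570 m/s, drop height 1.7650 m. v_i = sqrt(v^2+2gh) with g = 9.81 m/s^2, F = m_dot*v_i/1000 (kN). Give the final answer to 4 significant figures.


v_i = sqrt(3.2570^2 + 2*9.81*1.7650) = 6.72587 m/s
F = 372.0030 * 6.72587 / 1000
F = 2.502 kN


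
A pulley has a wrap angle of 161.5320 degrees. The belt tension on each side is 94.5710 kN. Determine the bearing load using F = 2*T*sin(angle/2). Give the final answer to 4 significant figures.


F = 2 * 94.5710 * sin(161.5320/2 deg)
F = 186.7 kN


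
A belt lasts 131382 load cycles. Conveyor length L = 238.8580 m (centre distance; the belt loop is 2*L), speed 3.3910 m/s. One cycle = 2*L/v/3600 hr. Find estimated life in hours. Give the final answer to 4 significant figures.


cycle_time = 2 * 238.8580 / 3.3910 / 3600 = 0.0391327 hr
life = 131382 * 0.0391327 = 5141 hours


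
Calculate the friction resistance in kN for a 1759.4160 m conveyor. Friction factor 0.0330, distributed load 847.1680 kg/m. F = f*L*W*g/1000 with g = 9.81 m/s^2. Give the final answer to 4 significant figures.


F = 0.0330 * 1759.4160 * 847.1680 * 9.81 / 1000
F = 482.5 kN


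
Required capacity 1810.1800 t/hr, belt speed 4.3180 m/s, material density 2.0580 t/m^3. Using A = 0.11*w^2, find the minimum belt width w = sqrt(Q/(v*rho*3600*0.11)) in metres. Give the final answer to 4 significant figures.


A_req = 1810.1800 / (4.3180 * 2.0580 * 3600) = 0.0565837 m^2
w = sqrt(0.0565837 / 0.11)
w = 0.7172 m


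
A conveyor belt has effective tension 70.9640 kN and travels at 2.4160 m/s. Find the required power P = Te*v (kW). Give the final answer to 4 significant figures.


P = Te * v = 70.9640 * 2.4160
P = 171.4 kW


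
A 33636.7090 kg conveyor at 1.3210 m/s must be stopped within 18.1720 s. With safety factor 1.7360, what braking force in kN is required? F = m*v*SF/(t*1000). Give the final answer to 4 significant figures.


F = 33636.7090 * 1.3210 / 18.1720 * 1.7360 / 1000
F = 4.245 kN


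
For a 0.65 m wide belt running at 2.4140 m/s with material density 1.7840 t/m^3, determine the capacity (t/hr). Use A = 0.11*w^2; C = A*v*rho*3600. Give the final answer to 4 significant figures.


A = 0.11 * 0.65^2 = 0.046475 m^2
C = 0.046475 * 2.4140 * 1.7840 * 3600
C = 720.5 t/hr


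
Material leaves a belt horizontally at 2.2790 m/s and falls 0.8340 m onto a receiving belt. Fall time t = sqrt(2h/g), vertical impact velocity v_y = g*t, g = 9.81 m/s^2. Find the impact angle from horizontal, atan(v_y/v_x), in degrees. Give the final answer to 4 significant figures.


t = sqrt(2*0.8340/9.81) = 0.412348 s
v_y = 9.81 * 0.412348 = 4.04513 m/s
angle = atan(4.04513 / 2.2790) = 60.60 deg


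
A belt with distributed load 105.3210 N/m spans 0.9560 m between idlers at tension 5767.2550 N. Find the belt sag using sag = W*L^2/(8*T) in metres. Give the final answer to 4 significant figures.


sag = 105.3210 * 0.9560^2 / (8 * 5767.2550)
sag = 0.002086 m


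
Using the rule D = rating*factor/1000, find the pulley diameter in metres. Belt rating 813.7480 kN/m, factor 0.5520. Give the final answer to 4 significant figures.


D = 813.7480 * 0.5520 / 1000
D = 0.4492 m


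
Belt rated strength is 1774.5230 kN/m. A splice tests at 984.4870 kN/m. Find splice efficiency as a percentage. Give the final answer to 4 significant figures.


Eff = 984.4870 / 1774.5230 * 100
Eff = 55.48 %


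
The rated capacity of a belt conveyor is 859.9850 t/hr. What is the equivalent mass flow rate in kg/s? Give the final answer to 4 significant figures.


m_dot = 859.9850 * 1000 / 3600
m_dot = 238.9 kg/s


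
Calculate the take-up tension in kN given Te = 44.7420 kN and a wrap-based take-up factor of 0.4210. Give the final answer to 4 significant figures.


T_tu = 44.7420 * 0.4210
T_tu = 18.84 kN


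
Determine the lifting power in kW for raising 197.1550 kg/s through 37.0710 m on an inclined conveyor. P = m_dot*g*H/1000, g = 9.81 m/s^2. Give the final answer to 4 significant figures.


P = 197.1550 * 9.81 * 37.0710 / 1000
P = 71.70 kW


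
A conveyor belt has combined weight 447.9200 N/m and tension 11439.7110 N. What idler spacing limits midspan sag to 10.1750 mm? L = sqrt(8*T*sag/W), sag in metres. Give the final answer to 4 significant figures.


sag = 10.1750/1000 = 0.010175 m
L = sqrt(8 * 11439.7110 * 0.010175 / 447.9200)
L = 1.442 m


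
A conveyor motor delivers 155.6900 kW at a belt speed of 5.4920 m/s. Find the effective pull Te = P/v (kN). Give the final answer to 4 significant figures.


Te = P / v = 155.6900 / 5.4920
Te = 28.35 kN


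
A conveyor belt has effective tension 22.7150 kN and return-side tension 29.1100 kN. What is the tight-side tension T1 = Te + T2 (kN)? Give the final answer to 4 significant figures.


T1 = Te + T2 = 22.7150 + 29.1100
T1 = 51.83 kN


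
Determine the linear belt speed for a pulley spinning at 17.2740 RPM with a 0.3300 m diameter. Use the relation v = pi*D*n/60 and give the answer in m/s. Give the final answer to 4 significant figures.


v = pi * 0.3300 * 17.2740 / 60
v = 0.2985 m/s


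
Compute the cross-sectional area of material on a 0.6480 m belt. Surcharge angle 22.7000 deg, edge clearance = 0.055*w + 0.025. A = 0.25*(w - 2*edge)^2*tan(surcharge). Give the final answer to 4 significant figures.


edge = 0.055*0.6480 + 0.025 = 0.06064 m
ew = 0.6480 - 2*0.06064 = 0.52672 m
A = 0.25 * 0.52672^2 * tan(22.7000 deg)
A = 0.02901 m^2


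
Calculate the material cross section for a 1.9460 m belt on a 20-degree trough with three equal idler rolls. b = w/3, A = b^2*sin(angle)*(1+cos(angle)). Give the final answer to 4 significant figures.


b = 1.9460/3 = 0.648667 m
A = 0.648667^2 * sin(20 deg) * (1 + cos(20 deg))
A = 0.2791 m^2


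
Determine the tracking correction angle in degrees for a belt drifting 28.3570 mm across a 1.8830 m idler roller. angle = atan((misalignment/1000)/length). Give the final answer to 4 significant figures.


misalign_m = 28.3570 / 1000 = 0.028357 m
angle = atan(0.028357 / 1.8830)
angle = 0.8628 deg


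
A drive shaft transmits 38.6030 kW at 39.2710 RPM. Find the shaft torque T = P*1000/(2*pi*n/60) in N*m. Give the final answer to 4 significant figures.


omega = 2*pi*39.2710/60 = 4.11245 rad/s
T = 38.6030*1000 / 4.11245
T = 9387 N*m


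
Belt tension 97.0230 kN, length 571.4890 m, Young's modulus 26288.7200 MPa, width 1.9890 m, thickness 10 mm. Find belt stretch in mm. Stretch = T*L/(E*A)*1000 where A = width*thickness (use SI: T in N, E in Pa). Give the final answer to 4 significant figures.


A = 1.9890 * 0.01 = 0.01989 m^2
Stretch = 97.0230*1000 * 571.4890 / (26288.7200e6 * 0.01989) * 1000
Stretch = 106.0 mm


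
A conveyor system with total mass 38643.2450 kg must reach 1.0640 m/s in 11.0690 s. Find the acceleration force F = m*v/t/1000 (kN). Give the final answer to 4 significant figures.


F = 38643.2450 * 1.0640 / 11.0690 / 1000
F = 3.715 kN


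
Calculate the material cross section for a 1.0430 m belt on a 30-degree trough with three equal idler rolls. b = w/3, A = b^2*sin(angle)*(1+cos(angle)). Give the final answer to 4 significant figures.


b = 1.0430/3 = 0.347667 m
A = 0.347667^2 * sin(30 deg) * (1 + cos(30 deg))
A = 0.1128 m^2


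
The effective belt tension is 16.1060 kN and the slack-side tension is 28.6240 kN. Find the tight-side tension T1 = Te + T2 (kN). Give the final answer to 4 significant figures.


T1 = Te + T2 = 16.1060 + 28.6240
T1 = 44.73 kN


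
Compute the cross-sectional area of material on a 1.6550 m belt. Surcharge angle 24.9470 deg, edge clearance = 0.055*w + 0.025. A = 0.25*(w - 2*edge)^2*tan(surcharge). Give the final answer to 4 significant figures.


edge = 0.055*1.6550 + 0.025 = 0.116025 m
ew = 1.6550 - 2*0.116025 = 1.42295 m
A = 0.25 * 1.42295^2 * tan(24.9470 deg)
A = 0.2355 m^2


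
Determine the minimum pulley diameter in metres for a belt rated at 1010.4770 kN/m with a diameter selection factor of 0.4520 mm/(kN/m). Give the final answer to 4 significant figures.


D = 1010.4770 * 0.4520 / 1000
D = 0.4567 m


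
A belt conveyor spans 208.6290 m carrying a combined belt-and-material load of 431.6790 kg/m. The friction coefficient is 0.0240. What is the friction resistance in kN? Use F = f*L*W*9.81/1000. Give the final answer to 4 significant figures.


F = 0.0240 * 208.6290 * 431.6790 * 9.81 / 1000
F = 21.20 kN


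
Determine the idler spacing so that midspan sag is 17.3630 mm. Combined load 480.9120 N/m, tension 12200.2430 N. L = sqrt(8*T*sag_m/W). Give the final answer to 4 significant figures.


sag = 17.3630/1000 = 0.017363 m
L = sqrt(8 * 12200.2430 * 0.017363 / 480.9120)
L = 1.877 m


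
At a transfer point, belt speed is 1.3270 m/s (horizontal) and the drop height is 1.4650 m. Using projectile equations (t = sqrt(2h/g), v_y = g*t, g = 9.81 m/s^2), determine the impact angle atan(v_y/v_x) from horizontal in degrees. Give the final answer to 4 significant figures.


t = sqrt(2*1.4650/9.81) = 0.546512 s
v_y = 9.81 * 0.546512 = 5.36128 m/s
angle = atan(5.36128 / 1.3270) = 76.10 deg


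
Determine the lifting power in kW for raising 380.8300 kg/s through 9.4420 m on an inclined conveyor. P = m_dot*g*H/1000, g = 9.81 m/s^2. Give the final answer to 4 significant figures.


P = 380.8300 * 9.81 * 9.4420 / 1000
P = 35.27 kW


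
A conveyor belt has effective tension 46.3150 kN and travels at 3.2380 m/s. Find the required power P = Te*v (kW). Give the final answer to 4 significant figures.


P = Te * v = 46.3150 * 3.2380
P = 150.0 kW


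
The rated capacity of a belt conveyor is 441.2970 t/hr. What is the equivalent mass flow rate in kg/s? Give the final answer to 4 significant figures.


m_dot = 441.2970 * 1000 / 3600
m_dot = 122.6 kg/s


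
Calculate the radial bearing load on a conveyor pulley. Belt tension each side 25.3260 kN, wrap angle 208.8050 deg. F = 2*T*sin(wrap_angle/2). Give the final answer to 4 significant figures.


F = 2 * 25.3260 * sin(208.8050/2 deg)
F = 49.06 kN


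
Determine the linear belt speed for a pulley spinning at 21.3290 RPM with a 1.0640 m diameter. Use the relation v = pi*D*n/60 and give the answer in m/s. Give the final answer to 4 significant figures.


v = pi * 1.0640 * 21.3290 / 60
v = 1.188 m/s


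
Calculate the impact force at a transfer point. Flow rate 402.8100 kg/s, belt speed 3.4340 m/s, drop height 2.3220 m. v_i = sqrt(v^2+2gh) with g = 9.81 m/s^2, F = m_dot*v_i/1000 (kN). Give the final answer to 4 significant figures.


v_i = sqrt(3.4340^2 + 2*9.81*2.3220) = 7.57298 m/s
F = 402.8100 * 7.57298 / 1000
F = 3.050 kN


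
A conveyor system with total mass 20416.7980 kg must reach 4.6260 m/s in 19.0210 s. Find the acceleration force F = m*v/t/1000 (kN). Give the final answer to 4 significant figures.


F = 20416.7980 * 4.6260 / 19.0210 / 1000
F = 4.965 kN


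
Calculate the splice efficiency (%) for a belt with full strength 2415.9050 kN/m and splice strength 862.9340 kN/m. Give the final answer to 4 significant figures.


Eff = 862.9340 / 2415.9050 * 100
Eff = 35.72 %


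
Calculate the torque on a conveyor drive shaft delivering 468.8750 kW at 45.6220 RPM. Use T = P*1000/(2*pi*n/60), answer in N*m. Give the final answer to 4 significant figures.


omega = 2*pi*45.6220/60 = 4.77752 rad/s
T = 468.8750*1000 / 4.77752
T = 98140 N*m


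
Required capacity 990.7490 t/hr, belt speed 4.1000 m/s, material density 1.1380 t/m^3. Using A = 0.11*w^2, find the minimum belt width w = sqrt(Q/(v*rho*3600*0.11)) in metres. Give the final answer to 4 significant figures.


A_req = 990.7490 / (4.1000 * 1.1380 * 3600) = 0.0589841 m^2
w = sqrt(0.0589841 / 0.11)
w = 0.7323 m


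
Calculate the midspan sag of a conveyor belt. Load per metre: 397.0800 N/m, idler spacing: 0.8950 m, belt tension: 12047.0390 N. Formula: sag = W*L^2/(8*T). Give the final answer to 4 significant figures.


sag = 397.0800 * 0.8950^2 / (8 * 12047.0390)
sag = 0.003300 m


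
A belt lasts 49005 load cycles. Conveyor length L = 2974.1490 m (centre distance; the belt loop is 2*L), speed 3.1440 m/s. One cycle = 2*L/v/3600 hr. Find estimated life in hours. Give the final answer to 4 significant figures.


cycle_time = 2 * 2974.1490 / 3.1440 / 3600 = 0.525542 hr
life = 49005 * 0.525542 = 25750 hours


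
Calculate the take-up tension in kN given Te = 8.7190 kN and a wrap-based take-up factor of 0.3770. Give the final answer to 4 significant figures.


T_tu = 8.7190 * 0.3770
T_tu = 3.287 kN


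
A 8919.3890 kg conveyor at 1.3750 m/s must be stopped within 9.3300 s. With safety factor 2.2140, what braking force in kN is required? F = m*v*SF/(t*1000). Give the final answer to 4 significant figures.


F = 8919.3890 * 1.3750 / 9.3300 * 2.2140 / 1000
F = 2.910 kN


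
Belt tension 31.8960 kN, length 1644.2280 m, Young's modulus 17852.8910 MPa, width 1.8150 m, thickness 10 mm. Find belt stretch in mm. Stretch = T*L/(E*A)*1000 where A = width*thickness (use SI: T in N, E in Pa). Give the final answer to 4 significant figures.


A = 1.8150 * 0.01 = 0.01815 m^2
Stretch = 31.8960*1000 * 1644.2280 / (17852.8910e6 * 0.01815) * 1000
Stretch = 161.9 mm


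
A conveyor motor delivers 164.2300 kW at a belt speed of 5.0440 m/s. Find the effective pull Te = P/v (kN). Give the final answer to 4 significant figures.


Te = P / v = 164.2300 / 5.0440
Te = 32.56 kN


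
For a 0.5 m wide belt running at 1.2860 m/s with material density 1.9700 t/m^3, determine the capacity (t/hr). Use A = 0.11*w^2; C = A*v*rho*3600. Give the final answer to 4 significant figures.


A = 0.11 * 0.5^2 = 0.0275 m^2
C = 0.0275 * 1.2860 * 1.9700 * 3600
C = 250.8 t/hr


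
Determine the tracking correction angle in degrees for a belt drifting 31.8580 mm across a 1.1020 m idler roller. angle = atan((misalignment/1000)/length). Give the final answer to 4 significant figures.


misalign_m = 31.8580 / 1000 = 0.031858 m
angle = atan(0.031858 / 1.1020)
angle = 1.656 deg


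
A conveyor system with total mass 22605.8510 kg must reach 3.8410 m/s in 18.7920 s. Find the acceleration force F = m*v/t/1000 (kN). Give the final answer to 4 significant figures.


F = 22605.8510 * 3.8410 / 18.7920 / 1000
F = 4.621 kN


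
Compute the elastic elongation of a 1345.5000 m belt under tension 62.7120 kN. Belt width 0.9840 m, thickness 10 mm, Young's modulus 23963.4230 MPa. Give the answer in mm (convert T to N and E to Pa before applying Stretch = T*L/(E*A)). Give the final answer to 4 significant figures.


A = 0.9840 * 0.01 = 0.00984 m^2
Stretch = 62.7120*1000 * 1345.5000 / (23963.4230e6 * 0.00984) * 1000
Stretch = 357.8 mm


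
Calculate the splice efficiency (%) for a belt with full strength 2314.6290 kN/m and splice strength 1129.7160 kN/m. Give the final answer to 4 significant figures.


Eff = 1129.7160 / 2314.6290 * 100
Eff = 48.81 %


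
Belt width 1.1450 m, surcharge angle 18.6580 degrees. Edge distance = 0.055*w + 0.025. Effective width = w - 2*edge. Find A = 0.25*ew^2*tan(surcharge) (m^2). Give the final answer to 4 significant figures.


edge = 0.055*1.1450 + 0.025 = 0.087975 m
ew = 1.1450 - 2*0.087975 = 0.96905 m
A = 0.25 * 0.96905^2 * tan(18.6580 deg)
A = 0.07927 m^2


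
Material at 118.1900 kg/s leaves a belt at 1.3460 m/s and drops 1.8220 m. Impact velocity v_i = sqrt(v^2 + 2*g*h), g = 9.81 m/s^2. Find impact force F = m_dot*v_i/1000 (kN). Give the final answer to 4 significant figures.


v_i = sqrt(1.3460^2 + 2*9.81*1.8220) = 6.12857 m/s
F = 118.1900 * 6.12857 / 1000
F = 0.7243 kN


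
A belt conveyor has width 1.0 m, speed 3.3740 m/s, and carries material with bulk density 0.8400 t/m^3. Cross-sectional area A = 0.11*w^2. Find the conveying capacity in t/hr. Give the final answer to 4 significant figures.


A = 0.11 * 1.0^2 = 0.11 m^2
C = 0.11 * 3.3740 * 0.8400 * 3600
C = 1122 t/hr


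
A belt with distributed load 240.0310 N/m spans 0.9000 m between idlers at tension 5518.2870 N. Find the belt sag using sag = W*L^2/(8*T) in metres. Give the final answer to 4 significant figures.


sag = 240.0310 * 0.9000^2 / (8 * 5518.2870)
sag = 0.004404 m


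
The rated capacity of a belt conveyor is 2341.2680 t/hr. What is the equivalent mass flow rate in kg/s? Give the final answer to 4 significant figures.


m_dot = 2341.2680 * 1000 / 3600
m_dot = 650.4 kg/s


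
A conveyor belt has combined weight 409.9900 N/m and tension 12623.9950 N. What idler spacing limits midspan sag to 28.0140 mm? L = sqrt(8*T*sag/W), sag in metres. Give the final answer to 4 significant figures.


sag = 28.0140/1000 = 0.028014 m
L = sqrt(8 * 12623.9950 * 0.028014 / 409.9900)
L = 2.627 m


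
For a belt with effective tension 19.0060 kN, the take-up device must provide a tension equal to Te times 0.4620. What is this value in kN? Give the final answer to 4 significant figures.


T_tu = 19.0060 * 0.4620
T_tu = 8.781 kN


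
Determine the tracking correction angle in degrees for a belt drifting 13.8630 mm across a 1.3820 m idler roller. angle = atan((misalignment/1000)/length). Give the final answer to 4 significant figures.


misalign_m = 13.8630 / 1000 = 0.013863 m
angle = atan(0.013863 / 1.3820)
angle = 0.5747 deg


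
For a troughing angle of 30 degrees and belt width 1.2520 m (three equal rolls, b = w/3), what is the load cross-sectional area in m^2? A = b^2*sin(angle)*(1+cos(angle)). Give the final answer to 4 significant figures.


b = 1.2520/3 = 0.417333 m
A = 0.417333^2 * sin(30 deg) * (1 + cos(30 deg))
A = 0.1625 m^2


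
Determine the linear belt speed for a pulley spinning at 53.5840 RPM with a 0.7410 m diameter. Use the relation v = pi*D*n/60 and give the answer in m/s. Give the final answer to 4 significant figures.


v = pi * 0.7410 * 53.5840 / 60
v = 2.079 m/s


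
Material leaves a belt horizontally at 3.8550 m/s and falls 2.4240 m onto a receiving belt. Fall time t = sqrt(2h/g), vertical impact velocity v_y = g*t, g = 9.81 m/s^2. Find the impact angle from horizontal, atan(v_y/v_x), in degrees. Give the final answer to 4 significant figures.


t = sqrt(2*2.4240/9.81) = 0.702986 s
v_y = 9.81 * 0.702986 = 6.89629 m/s
angle = atan(6.89629 / 3.8550) = 60.79 deg


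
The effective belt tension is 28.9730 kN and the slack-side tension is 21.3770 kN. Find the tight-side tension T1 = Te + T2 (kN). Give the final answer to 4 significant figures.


T1 = Te + T2 = 28.9730 + 21.3770
T1 = 50.35 kN


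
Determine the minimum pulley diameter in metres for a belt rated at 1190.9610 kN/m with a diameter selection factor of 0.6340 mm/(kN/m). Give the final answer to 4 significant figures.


D = 1190.9610 * 0.6340 / 1000
D = 0.7551 m


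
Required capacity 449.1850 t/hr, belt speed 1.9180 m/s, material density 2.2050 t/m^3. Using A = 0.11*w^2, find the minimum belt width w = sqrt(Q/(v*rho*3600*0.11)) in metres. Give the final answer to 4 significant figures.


A_req = 449.1850 / (1.9180 * 2.2050 * 3600) = 0.029503 m^2
w = sqrt(0.029503 / 0.11)
w = 0.5179 m


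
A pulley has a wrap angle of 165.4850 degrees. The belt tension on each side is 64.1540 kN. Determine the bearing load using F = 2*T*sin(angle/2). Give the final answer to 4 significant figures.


F = 2 * 64.1540 * sin(165.4850/2 deg)
F = 127.3 kN


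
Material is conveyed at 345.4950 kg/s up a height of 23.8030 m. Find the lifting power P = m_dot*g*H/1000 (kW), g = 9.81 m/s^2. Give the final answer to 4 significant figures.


P = 345.4950 * 9.81 * 23.8030 / 1000
P = 80.68 kW


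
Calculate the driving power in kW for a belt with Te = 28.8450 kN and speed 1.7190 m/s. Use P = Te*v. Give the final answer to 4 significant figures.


P = Te * v = 28.8450 * 1.7190
P = 49.58 kW


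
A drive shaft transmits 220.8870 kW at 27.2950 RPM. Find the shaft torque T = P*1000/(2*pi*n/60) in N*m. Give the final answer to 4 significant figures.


omega = 2*pi*27.2950/60 = 2.85833 rad/s
T = 220.8870*1000 / 2.85833
T = 77280 N*m


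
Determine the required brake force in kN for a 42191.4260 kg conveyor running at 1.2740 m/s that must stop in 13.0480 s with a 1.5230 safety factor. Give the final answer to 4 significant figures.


F = 42191.4260 * 1.2740 / 13.0480 * 1.5230 / 1000
F = 6.274 kN


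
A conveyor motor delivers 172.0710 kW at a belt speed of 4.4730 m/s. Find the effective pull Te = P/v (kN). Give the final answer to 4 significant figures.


Te = P / v = 172.0710 / 4.4730
Te = 38.47 kN


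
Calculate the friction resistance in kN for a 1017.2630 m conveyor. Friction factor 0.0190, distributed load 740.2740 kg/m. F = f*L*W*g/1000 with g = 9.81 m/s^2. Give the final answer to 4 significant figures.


F = 0.0190 * 1017.2630 * 740.2740 * 9.81 / 1000
F = 140.4 kN


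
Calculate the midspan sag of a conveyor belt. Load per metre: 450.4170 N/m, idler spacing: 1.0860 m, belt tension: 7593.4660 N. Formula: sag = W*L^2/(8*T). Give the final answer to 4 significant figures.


sag = 450.4170 * 1.0860^2 / (8 * 7593.4660)
sag = 0.008745 m


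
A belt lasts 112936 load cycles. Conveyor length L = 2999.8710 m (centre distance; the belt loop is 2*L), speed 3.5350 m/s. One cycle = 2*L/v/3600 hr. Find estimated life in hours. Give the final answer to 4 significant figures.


cycle_time = 2 * 2999.8710 / 3.5350 / 3600 = 0.471455 hr
life = 112936 * 0.471455 = 53240 hours


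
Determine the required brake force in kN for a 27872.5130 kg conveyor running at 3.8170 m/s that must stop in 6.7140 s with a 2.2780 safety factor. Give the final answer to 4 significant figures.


F = 27872.5130 * 3.8170 / 6.7140 * 2.2780 / 1000
F = 36.10 kN


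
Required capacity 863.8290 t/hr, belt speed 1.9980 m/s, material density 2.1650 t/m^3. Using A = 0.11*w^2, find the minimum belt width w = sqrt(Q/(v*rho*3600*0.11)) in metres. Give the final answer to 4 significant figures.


A_req = 863.8290 / (1.9980 * 2.1650 * 3600) = 0.0554718 m^2
w = sqrt(0.0554718 / 0.11)
w = 0.7101 m


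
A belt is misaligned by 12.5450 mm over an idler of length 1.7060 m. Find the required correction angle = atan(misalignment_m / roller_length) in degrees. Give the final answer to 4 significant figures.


misalign_m = 12.5450 / 1000 = 0.012545 m
angle = atan(0.012545 / 1.7060)
angle = 0.4213 deg


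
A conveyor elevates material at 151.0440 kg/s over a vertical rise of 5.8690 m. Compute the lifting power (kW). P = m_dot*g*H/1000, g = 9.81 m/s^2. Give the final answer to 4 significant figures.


P = 151.0440 * 9.81 * 5.8690 / 1000
P = 8.696 kW


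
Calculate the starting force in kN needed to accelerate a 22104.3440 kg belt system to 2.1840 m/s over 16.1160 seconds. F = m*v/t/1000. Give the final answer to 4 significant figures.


F = 22104.3440 * 2.1840 / 16.1160 / 1000
F = 2.996 kN


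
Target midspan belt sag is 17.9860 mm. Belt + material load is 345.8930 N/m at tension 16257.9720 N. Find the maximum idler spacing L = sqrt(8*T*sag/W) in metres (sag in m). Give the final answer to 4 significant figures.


sag = 17.9860/1000 = 0.017986 m
L = sqrt(8 * 16257.9720 * 0.017986 / 345.8930)
L = 2.601 m


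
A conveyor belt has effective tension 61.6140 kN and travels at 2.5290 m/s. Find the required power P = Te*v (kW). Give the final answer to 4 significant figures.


P = Te * v = 61.6140 * 2.5290
P = 155.8 kW


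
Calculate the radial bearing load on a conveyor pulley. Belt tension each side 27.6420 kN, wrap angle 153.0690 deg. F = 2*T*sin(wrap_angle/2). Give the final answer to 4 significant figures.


F = 2 * 27.6420 * sin(153.0690/2 deg)
F = 53.76 kN


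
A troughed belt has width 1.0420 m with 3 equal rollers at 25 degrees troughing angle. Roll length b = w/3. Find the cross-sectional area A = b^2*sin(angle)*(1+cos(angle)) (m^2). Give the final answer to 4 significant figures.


b = 1.0420/3 = 0.347333 m
A = 0.347333^2 * sin(25 deg) * (1 + cos(25 deg))
A = 0.09719 m^2


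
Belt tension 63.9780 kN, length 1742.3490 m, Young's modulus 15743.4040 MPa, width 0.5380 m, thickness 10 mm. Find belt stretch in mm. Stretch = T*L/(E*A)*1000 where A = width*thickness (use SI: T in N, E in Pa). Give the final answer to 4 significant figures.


A = 0.5380 * 0.01 = 0.00538 m^2
Stretch = 63.9780*1000 * 1742.3490 / (15743.4040e6 * 0.00538) * 1000
Stretch = 1316 mm


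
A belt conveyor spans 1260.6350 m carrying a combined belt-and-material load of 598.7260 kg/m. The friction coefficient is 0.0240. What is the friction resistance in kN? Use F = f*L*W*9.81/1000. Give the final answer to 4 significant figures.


F = 0.0240 * 1260.6350 * 598.7260 * 9.81 / 1000
F = 177.7 kN


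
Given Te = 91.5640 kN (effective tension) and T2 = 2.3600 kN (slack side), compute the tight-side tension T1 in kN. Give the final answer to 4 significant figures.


T1 = Te + T2 = 91.5640 + 2.3600
T1 = 93.92 kN


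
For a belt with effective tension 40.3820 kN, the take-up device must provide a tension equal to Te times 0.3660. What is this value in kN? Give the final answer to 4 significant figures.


T_tu = 40.3820 * 0.3660
T_tu = 14.78 kN


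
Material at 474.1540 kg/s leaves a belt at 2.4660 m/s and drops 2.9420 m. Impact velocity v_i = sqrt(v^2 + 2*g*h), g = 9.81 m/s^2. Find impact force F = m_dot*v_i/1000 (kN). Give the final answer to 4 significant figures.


v_i = sqrt(2.4660^2 + 2*9.81*2.9420) = 7.98769 m/s
F = 474.1540 * 7.98769 / 1000
F = 3.787 kN


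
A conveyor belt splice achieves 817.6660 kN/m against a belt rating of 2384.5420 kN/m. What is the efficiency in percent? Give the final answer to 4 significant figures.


Eff = 817.6660 / 2384.5420 * 100
Eff = 34.29 %


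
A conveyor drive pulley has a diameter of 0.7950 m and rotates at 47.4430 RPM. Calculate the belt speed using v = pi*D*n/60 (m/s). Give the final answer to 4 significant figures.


v = pi * 0.7950 * 47.4430 / 60
v = 1.975 m/s


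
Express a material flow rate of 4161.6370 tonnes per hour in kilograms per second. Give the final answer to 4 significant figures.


m_dot = 4161.6370 * 1000 / 3600
m_dot = 1156 kg/s


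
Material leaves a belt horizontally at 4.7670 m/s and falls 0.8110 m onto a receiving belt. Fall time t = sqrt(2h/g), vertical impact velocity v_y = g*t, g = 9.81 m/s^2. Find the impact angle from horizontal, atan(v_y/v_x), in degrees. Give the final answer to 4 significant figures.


t = sqrt(2*0.8110/9.81) = 0.406622 s
v_y = 9.81 * 0.406622 = 3.98896 m/s
angle = atan(3.98896 / 4.7670) = 39.92 deg


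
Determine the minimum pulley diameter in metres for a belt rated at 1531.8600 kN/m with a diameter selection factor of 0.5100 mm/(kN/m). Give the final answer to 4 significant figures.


D = 1531.8600 * 0.5100 / 1000
D = 0.7812 m


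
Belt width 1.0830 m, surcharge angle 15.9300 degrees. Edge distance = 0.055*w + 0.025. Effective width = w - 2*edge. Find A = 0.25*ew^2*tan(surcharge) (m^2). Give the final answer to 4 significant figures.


edge = 0.055*1.0830 + 0.025 = 0.084565 m
ew = 1.0830 - 2*0.084565 = 0.91387 m
A = 0.25 * 0.91387^2 * tan(15.9300 deg)
A = 0.05959 m^2


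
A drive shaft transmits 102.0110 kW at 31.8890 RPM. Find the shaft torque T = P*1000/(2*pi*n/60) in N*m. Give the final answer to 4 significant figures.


omega = 2*pi*31.8890/60 = 3.33941 rad/s
T = 102.0110*1000 / 3.33941
T = 30550 N*m


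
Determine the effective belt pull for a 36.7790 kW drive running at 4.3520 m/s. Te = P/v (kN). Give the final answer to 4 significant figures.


Te = P / v = 36.7790 / 4.3520
Te = 8.451 kN


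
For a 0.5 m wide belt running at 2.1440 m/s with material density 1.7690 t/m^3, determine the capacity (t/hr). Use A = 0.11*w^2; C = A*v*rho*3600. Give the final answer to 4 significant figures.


A = 0.11 * 0.5^2 = 0.0275 m^2
C = 0.0275 * 2.1440 * 1.7690 * 3600
C = 375.5 t/hr


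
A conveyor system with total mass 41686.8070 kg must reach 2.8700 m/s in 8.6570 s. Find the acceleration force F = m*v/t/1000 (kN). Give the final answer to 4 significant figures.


F = 41686.8070 * 2.8700 / 8.6570 / 1000
F = 13.82 kN


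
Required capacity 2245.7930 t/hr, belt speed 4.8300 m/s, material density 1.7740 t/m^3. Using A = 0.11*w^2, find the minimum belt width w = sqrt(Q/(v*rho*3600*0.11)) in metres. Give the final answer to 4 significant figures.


A_req = 2245.7930 / (4.8300 * 1.7740 * 3600) = 0.0728059 m^2
w = sqrt(0.0728059 / 0.11)
w = 0.8136 m


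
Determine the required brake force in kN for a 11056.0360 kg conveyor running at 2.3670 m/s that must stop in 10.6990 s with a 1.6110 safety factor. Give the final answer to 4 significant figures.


F = 11056.0360 * 2.3670 / 10.6990 * 1.6110 / 1000
F = 3.940 kN


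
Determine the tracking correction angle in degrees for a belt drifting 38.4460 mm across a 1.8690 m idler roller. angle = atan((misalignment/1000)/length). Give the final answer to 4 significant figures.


misalign_m = 38.4460 / 1000 = 0.038446 m
angle = atan(0.038446 / 1.8690)
angle = 1.178 deg


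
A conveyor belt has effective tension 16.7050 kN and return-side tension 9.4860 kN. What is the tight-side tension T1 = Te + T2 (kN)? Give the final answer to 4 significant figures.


T1 = Te + T2 = 16.7050 + 9.4860
T1 = 26.19 kN


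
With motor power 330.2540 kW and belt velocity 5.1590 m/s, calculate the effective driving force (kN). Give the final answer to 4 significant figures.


Te = P / v = 330.2540 / 5.1590
Te = 64.02 kN


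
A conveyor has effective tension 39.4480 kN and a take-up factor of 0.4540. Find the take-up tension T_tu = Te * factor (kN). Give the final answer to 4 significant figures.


T_tu = 39.4480 * 0.4540
T_tu = 17.91 kN


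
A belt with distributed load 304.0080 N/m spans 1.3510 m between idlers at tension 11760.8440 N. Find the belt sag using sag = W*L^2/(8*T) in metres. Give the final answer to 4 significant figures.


sag = 304.0080 * 1.3510^2 / (8 * 11760.8440)
sag = 0.005897 m


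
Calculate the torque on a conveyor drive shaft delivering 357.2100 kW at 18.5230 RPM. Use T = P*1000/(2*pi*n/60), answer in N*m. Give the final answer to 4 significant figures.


omega = 2*pi*18.5230/60 = 1.93972 rad/s
T = 357.2100*1000 / 1.93972
T = 184200 N*m


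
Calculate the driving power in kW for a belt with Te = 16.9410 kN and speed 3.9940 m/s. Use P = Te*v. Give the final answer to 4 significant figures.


P = Te * v = 16.9410 * 3.9940
P = 67.66 kW


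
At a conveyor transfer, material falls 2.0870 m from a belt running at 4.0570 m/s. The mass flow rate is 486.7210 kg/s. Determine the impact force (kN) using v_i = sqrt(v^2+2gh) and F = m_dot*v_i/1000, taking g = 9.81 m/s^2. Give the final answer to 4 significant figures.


v_i = sqrt(4.0570^2 + 2*9.81*2.0870) = 7.57669 m/s
F = 486.7210 * 7.57669 / 1000
F = 3.688 kN


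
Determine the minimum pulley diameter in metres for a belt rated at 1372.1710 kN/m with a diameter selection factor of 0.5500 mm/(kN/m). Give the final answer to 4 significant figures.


D = 1372.1710 * 0.5500 / 1000
D = 0.7547 m


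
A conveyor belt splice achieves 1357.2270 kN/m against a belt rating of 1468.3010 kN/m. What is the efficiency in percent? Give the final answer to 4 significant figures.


Eff = 1357.2270 / 1468.3010 * 100
Eff = 92.44 %


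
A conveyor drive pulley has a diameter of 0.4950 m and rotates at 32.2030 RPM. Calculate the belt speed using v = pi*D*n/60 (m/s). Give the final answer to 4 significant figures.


v = pi * 0.4950 * 32.2030 / 60
v = 0.8346 m/s


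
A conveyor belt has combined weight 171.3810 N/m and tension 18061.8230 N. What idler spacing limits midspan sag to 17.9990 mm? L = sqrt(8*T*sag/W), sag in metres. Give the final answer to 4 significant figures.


sag = 17.9990/1000 = 0.017999 m
L = sqrt(8 * 18061.8230 * 0.017999 / 171.3810)
L = 3.896 m


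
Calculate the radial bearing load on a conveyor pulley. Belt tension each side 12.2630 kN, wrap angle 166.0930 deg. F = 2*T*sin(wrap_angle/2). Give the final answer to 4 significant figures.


F = 2 * 12.2630 * sin(166.0930/2 deg)
F = 24.35 kN


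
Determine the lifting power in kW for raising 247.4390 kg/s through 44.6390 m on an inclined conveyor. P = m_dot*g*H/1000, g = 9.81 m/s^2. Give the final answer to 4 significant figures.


P = 247.4390 * 9.81 * 44.6390 / 1000
P = 108.4 kW


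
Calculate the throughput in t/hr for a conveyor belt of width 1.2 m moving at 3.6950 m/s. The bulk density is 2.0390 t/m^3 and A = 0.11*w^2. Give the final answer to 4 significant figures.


A = 0.11 * 1.2^2 = 0.1584 m^2
C = 0.1584 * 3.6950 * 2.0390 * 3600
C = 4296 t/hr


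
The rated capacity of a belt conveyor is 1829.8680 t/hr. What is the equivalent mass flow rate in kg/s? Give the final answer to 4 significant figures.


m_dot = 1829.8680 * 1000 / 3600
m_dot = 508.3 kg/s


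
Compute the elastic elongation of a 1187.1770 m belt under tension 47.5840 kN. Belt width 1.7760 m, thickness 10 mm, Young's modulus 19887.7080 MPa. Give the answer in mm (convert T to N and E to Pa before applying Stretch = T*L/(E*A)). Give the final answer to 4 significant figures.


A = 1.7760 * 0.01 = 0.01776 m^2
Stretch = 47.5840*1000 * 1187.1770 / (19887.7080e6 * 0.01776) * 1000
Stretch = 159.9 mm


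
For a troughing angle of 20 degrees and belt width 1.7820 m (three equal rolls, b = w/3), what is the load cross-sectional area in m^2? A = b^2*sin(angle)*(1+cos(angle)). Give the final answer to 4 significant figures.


b = 1.7820/3 = 0.594 m
A = 0.594^2 * sin(20 deg) * (1 + cos(20 deg))
A = 0.2341 m^2


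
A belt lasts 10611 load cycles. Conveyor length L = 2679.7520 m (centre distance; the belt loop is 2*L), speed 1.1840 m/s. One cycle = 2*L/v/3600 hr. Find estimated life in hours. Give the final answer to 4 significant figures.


cycle_time = 2 * 2679.7520 / 1.1840 / 3600 = 1.25739 hr
life = 10611 * 1.25739 = 13340 hours


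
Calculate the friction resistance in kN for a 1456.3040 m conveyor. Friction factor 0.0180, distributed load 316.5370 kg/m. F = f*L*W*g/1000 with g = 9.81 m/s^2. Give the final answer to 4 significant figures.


F = 0.0180 * 1456.3040 * 316.5370 * 9.81 / 1000
F = 81.40 kN


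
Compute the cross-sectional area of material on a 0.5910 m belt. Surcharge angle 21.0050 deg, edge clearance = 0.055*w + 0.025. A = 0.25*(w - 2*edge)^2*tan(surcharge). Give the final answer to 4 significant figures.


edge = 0.055*0.5910 + 0.025 = 0.057505 m
ew = 0.5910 - 2*0.057505 = 0.47599 m
A = 0.25 * 0.47599^2 * tan(21.0050 deg)
A = 0.02175 m^2


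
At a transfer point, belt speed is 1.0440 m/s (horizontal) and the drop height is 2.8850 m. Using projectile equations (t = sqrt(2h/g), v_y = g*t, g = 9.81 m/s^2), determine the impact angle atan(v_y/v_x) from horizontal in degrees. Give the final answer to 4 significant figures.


t = sqrt(2*2.8850/9.81) = 0.766926 s
v_y = 9.81 * 0.766926 = 7.52354 m/s
angle = atan(7.52354 / 1.0440) = 82.10 deg


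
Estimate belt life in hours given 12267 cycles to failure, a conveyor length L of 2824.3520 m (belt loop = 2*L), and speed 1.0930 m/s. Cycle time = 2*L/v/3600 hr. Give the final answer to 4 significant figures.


cycle_time = 2 * 2824.3520 / 1.0930 / 3600 = 1.43558 hr
life = 12267 * 1.43558 = 17610 hours


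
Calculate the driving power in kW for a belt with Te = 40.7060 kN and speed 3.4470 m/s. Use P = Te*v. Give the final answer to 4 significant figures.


P = Te * v = 40.7060 * 3.4470
P = 140.3 kW


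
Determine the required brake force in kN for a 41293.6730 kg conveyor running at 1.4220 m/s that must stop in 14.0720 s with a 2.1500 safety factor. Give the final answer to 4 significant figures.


F = 41293.6730 * 1.4220 / 14.0720 * 2.1500 / 1000
F = 8.972 kN


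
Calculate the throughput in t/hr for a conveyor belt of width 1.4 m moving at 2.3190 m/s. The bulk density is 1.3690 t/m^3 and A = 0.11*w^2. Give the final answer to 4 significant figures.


A = 0.11 * 1.4^2 = 0.2156 m^2
C = 0.2156 * 2.3190 * 1.3690 * 3600
C = 2464 t/hr


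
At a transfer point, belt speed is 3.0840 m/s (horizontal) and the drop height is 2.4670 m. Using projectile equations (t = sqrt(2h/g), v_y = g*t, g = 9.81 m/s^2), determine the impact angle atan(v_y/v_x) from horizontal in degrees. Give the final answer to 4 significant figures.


t = sqrt(2*2.4670/9.81) = 0.709194 s
v_y = 9.81 * 0.709194 = 6.95719 m/s
angle = atan(6.95719 / 3.0840) = 66.09 deg


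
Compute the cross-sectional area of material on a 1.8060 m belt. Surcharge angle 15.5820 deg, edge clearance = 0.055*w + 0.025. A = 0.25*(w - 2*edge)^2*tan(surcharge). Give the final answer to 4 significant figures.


edge = 0.055*1.8060 + 0.025 = 0.12433 m
ew = 1.8060 - 2*0.12433 = 1.55734 m
A = 0.25 * 1.55734^2 * tan(15.5820 deg)
A = 0.1691 m^2


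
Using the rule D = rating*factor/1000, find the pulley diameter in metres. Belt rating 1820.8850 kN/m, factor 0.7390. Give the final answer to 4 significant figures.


D = 1820.8850 * 0.7390 / 1000
D = 1.346 m


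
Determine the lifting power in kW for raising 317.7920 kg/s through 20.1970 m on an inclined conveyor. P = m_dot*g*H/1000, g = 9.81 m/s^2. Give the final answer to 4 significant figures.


P = 317.7920 * 9.81 * 20.1970 / 1000
P = 62.96 kW


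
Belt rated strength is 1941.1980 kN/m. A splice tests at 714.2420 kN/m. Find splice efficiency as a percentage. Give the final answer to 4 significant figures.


Eff = 714.2420 / 1941.1980 * 100
Eff = 36.79 %


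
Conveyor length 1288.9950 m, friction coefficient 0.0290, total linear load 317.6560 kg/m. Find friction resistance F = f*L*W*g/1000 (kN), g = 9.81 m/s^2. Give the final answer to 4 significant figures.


F = 0.0290 * 1288.9950 * 317.6560 * 9.81 / 1000
F = 116.5 kN


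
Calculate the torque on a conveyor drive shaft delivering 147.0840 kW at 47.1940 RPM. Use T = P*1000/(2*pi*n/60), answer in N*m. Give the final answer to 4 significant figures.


omega = 2*pi*47.1940/60 = 4.94214 rad/s
T = 147.0840*1000 / 4.94214
T = 29760 N*m


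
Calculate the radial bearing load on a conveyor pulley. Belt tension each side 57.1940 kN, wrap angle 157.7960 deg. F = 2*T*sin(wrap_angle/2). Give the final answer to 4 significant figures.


F = 2 * 57.1940 * sin(157.7960/2 deg)
F = 112.2 kN


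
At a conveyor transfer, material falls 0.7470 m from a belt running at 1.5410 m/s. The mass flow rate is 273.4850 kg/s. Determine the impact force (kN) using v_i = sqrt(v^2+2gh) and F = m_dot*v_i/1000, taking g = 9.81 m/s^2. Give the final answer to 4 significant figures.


v_i = sqrt(1.5410^2 + 2*9.81*0.7470) = 4.12684 m/s
F = 273.4850 * 4.12684 / 1000
F = 1.129 kN
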